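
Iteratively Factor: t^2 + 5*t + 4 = (t + 1)*(t + 4)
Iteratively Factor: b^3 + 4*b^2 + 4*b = (b + 2)*(b^2 + 2*b) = (b + 2)^2*(b)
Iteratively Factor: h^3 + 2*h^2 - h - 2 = (h + 2)*(h^2 - 1) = (h + 1)*(h + 2)*(h - 1)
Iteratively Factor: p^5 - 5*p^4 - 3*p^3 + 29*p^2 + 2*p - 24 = (p + 1)*(p^4 - 6*p^3 + 3*p^2 + 26*p - 24) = (p + 1)*(p + 2)*(p^3 - 8*p^2 + 19*p - 12) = (p - 3)*(p + 1)*(p + 2)*(p^2 - 5*p + 4) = (p - 4)*(p - 3)*(p + 1)*(p + 2)*(p - 1)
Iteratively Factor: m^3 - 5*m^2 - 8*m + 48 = (m - 4)*(m^2 - m - 12) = (m - 4)^2*(m + 3)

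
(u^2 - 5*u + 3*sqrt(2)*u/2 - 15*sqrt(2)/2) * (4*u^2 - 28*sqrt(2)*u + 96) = 4*u^4 - 22*sqrt(2)*u^3 - 20*u^3 + 12*u^2 + 110*sqrt(2)*u^2 - 60*u + 144*sqrt(2)*u - 720*sqrt(2)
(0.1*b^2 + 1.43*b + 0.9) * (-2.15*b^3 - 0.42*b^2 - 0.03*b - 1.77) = -0.215*b^5 - 3.1165*b^4 - 2.5386*b^3 - 0.5979*b^2 - 2.5581*b - 1.593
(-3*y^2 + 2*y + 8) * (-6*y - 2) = 18*y^3 - 6*y^2 - 52*y - 16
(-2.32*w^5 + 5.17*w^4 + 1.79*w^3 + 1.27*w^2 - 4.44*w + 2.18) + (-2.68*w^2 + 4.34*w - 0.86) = -2.32*w^5 + 5.17*w^4 + 1.79*w^3 - 1.41*w^2 - 0.100000000000001*w + 1.32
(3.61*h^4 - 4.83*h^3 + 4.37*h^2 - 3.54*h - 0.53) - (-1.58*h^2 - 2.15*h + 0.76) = 3.61*h^4 - 4.83*h^3 + 5.95*h^2 - 1.39*h - 1.29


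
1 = 1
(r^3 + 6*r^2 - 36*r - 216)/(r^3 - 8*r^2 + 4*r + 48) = (r^2 + 12*r + 36)/(r^2 - 2*r - 8)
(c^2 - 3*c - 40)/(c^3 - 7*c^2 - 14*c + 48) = (c + 5)/(c^2 + c - 6)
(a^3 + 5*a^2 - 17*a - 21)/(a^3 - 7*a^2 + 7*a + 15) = (a + 7)/(a - 5)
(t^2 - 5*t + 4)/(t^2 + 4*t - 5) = (t - 4)/(t + 5)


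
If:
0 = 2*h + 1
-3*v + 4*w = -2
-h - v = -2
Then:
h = -1/2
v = 5/2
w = 11/8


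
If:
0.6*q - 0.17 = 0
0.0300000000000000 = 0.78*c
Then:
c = 0.04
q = 0.28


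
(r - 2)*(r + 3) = r^2 + r - 6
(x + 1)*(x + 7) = x^2 + 8*x + 7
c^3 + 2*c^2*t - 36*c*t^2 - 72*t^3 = (c - 6*t)*(c + 2*t)*(c + 6*t)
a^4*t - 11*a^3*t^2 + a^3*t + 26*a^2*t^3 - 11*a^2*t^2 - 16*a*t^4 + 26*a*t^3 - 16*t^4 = (a - 8*t)*(a - 2*t)*(a - t)*(a*t + t)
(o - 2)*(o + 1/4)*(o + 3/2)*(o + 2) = o^4 + 7*o^3/4 - 29*o^2/8 - 7*o - 3/2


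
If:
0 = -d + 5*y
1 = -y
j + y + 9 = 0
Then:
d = -5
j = -8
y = -1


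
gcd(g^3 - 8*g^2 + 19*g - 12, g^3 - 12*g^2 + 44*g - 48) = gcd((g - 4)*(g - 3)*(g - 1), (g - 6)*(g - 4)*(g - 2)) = g - 4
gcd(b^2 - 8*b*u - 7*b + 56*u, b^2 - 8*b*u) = -b + 8*u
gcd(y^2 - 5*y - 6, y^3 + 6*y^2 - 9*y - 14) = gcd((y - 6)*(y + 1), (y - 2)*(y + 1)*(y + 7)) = y + 1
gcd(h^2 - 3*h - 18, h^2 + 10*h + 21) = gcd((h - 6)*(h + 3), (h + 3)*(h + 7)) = h + 3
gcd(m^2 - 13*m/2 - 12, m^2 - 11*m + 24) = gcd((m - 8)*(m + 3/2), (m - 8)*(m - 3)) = m - 8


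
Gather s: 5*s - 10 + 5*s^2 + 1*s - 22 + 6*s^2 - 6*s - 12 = 11*s^2 - 44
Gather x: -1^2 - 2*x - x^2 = -x^2 - 2*x - 1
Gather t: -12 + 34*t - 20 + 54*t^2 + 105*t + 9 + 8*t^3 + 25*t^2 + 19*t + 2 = 8*t^3 + 79*t^2 + 158*t - 21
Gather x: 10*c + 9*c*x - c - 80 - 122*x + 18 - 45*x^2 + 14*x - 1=9*c - 45*x^2 + x*(9*c - 108) - 63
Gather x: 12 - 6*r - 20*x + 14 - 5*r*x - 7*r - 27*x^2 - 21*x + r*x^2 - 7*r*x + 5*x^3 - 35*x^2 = -13*r + 5*x^3 + x^2*(r - 62) + x*(-12*r - 41) + 26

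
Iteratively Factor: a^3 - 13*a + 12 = (a + 4)*(a^2 - 4*a + 3) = (a - 3)*(a + 4)*(a - 1)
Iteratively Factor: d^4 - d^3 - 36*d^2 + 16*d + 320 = (d + 4)*(d^3 - 5*d^2 - 16*d + 80) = (d + 4)^2*(d^2 - 9*d + 20) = (d - 4)*(d + 4)^2*(d - 5)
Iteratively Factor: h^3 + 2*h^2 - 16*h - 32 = (h - 4)*(h^2 + 6*h + 8) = (h - 4)*(h + 2)*(h + 4)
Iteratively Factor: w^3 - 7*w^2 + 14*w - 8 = (w - 4)*(w^2 - 3*w + 2) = (w - 4)*(w - 2)*(w - 1)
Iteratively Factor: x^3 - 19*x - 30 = (x + 3)*(x^2 - 3*x - 10) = (x + 2)*(x + 3)*(x - 5)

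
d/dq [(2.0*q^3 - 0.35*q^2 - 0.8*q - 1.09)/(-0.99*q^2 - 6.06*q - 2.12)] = (-1.98*q^4 - 24.24*q^3 - 11.391*q^2 - 0.6742*q - 4.9094)/(0.9801*q^4 + 11.9988*q^3 + 40.9212*q^2 + 25.6944*q + 4.4944)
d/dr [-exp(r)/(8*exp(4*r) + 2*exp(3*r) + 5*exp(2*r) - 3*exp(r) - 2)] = (24*exp(4*r) + 4*exp(3*r) + 5*exp(2*r) + 2)*exp(r)/(64*exp(8*r) + 32*exp(7*r) + 84*exp(6*r) - 28*exp(5*r) - 19*exp(4*r) - 38*exp(3*r) - 11*exp(2*r) + 12*exp(r) + 4)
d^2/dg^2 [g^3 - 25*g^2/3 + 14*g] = 6*g - 50/3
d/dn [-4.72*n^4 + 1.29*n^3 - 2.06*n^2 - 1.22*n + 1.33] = -18.88*n^3 + 3.87*n^2 - 4.12*n - 1.22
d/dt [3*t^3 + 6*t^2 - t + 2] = 9*t^2 + 12*t - 1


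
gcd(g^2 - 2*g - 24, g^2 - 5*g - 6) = g - 6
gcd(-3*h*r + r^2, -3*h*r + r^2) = -3*h*r + r^2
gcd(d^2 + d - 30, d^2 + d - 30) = d^2 + d - 30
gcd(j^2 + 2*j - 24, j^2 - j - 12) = j - 4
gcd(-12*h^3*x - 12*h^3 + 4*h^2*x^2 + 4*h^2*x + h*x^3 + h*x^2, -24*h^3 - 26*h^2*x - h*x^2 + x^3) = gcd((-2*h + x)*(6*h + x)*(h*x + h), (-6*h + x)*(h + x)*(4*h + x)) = 1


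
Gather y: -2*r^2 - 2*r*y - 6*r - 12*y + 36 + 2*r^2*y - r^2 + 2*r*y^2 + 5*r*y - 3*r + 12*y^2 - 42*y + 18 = -3*r^2 - 9*r + y^2*(2*r + 12) + y*(2*r^2 + 3*r - 54) + 54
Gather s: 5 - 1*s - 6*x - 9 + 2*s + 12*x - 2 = s + 6*x - 6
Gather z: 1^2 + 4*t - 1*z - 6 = 4*t - z - 5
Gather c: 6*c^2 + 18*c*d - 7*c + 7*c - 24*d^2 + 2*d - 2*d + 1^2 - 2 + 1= 6*c^2 + 18*c*d - 24*d^2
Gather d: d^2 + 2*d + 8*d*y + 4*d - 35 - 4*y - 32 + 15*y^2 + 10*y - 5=d^2 + d*(8*y + 6) + 15*y^2 + 6*y - 72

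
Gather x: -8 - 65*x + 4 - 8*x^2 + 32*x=-8*x^2 - 33*x - 4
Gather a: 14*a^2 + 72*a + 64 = 14*a^2 + 72*a + 64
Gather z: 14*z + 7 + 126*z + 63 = 140*z + 70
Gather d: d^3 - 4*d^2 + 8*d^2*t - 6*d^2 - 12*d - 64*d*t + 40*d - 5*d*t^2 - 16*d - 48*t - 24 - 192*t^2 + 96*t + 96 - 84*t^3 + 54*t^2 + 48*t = d^3 + d^2*(8*t - 10) + d*(-5*t^2 - 64*t + 12) - 84*t^3 - 138*t^2 + 96*t + 72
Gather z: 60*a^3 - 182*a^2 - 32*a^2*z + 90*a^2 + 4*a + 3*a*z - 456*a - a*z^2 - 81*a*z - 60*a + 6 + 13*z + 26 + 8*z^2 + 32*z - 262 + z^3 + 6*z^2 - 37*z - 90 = 60*a^3 - 92*a^2 - 512*a + z^3 + z^2*(14 - a) + z*(-32*a^2 - 78*a + 8) - 320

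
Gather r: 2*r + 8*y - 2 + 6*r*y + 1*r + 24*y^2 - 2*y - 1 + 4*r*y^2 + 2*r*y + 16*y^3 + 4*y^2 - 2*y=r*(4*y^2 + 8*y + 3) + 16*y^3 + 28*y^2 + 4*y - 3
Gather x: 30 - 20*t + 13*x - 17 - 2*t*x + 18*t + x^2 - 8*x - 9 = -2*t + x^2 + x*(5 - 2*t) + 4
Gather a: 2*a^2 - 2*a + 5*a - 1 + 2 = 2*a^2 + 3*a + 1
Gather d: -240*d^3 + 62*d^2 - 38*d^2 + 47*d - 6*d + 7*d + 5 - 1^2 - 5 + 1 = -240*d^3 + 24*d^2 + 48*d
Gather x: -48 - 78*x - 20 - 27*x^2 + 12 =-27*x^2 - 78*x - 56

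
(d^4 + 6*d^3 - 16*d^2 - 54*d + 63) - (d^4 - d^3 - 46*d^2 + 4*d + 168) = 7*d^3 + 30*d^2 - 58*d - 105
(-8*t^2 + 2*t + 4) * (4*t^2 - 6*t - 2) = -32*t^4 + 56*t^3 + 20*t^2 - 28*t - 8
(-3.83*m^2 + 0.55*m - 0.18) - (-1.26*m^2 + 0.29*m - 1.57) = -2.57*m^2 + 0.26*m + 1.39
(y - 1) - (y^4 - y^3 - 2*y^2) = -y^4 + y^3 + 2*y^2 + y - 1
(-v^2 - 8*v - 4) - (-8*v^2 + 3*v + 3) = 7*v^2 - 11*v - 7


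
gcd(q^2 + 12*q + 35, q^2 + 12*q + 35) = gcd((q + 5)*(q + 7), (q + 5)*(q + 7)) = q^2 + 12*q + 35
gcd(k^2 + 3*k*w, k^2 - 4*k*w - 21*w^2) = k + 3*w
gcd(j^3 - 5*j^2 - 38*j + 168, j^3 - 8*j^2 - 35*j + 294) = j^2 - j - 42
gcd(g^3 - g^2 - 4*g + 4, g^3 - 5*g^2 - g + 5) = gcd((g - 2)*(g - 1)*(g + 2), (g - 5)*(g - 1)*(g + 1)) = g - 1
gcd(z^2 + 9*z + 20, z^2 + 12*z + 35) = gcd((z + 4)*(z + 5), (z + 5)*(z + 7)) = z + 5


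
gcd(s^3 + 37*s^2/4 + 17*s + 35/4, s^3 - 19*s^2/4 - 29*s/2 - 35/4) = s^2 + 9*s/4 + 5/4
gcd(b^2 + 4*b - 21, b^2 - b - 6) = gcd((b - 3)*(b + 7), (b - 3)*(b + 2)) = b - 3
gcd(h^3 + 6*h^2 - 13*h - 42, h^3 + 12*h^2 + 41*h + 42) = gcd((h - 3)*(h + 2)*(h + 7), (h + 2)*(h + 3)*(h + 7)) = h^2 + 9*h + 14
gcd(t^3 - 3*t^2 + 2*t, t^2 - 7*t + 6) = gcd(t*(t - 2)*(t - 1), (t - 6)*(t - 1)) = t - 1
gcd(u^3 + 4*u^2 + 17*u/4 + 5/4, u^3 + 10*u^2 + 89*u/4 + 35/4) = u^2 + 3*u + 5/4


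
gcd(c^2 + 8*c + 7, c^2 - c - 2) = c + 1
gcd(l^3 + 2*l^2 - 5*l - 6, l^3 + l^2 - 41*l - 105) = l + 3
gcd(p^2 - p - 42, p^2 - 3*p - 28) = p - 7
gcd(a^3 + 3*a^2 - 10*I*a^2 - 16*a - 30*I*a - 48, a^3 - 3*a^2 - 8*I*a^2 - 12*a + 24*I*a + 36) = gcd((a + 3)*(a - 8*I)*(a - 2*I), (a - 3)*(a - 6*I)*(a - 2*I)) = a - 2*I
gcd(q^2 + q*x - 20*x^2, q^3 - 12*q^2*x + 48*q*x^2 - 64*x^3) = -q + 4*x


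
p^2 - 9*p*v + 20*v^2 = (p - 5*v)*(p - 4*v)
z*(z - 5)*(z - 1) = z^3 - 6*z^2 + 5*z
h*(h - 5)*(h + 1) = h^3 - 4*h^2 - 5*h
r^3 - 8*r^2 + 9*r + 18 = (r - 6)*(r - 3)*(r + 1)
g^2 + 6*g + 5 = (g + 1)*(g + 5)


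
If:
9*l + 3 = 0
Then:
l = -1/3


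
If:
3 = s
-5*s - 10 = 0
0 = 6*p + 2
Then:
No Solution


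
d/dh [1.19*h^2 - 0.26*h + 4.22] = 2.38*h - 0.26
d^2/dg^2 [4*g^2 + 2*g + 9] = 8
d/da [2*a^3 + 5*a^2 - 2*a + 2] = 6*a^2 + 10*a - 2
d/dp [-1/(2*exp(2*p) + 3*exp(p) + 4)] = (4*exp(p) + 3)*exp(p)/(2*exp(2*p) + 3*exp(p) + 4)^2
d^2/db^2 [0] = 0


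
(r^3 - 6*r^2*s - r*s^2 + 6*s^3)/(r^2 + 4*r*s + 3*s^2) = (r^2 - 7*r*s + 6*s^2)/(r + 3*s)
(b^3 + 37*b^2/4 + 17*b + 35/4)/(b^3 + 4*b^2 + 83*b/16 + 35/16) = 4*(b + 7)/(4*b + 7)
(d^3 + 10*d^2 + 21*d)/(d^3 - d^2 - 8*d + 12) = d*(d + 7)/(d^2 - 4*d + 4)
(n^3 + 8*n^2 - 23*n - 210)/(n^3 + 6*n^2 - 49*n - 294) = (n - 5)/(n - 7)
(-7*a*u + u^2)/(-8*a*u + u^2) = (7*a - u)/(8*a - u)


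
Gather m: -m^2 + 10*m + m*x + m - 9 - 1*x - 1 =-m^2 + m*(x + 11) - x - 10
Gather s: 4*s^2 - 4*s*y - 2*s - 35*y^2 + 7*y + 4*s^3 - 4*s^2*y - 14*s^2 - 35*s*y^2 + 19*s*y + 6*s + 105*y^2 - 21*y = 4*s^3 + s^2*(-4*y - 10) + s*(-35*y^2 + 15*y + 4) + 70*y^2 - 14*y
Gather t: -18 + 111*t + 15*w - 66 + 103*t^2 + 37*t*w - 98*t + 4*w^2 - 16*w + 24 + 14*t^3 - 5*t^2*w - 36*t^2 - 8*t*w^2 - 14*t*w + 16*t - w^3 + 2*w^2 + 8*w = 14*t^3 + t^2*(67 - 5*w) + t*(-8*w^2 + 23*w + 29) - w^3 + 6*w^2 + 7*w - 60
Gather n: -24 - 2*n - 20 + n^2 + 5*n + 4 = n^2 + 3*n - 40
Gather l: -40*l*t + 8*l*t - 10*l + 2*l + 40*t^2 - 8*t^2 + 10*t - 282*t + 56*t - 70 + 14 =l*(-32*t - 8) + 32*t^2 - 216*t - 56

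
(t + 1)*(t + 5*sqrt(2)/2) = t^2 + t + 5*sqrt(2)*t/2 + 5*sqrt(2)/2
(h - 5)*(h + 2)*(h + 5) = h^3 + 2*h^2 - 25*h - 50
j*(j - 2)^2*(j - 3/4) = j^4 - 19*j^3/4 + 7*j^2 - 3*j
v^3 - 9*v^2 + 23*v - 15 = (v - 5)*(v - 3)*(v - 1)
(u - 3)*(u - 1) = u^2 - 4*u + 3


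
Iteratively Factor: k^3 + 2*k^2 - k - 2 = (k + 1)*(k^2 + k - 2) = (k - 1)*(k + 1)*(k + 2)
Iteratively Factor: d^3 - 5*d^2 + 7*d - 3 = (d - 3)*(d^2 - 2*d + 1) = (d - 3)*(d - 1)*(d - 1)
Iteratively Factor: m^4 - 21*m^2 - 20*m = (m + 4)*(m^3 - 4*m^2 - 5*m) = (m - 5)*(m + 4)*(m^2 + m) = (m - 5)*(m + 1)*(m + 4)*(m)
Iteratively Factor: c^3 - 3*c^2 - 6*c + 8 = (c - 1)*(c^2 - 2*c - 8) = (c - 4)*(c - 1)*(c + 2)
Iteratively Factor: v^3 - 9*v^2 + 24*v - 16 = (v - 4)*(v^2 - 5*v + 4) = (v - 4)^2*(v - 1)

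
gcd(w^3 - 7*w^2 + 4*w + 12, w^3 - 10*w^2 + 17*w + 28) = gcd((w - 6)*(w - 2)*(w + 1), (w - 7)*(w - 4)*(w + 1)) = w + 1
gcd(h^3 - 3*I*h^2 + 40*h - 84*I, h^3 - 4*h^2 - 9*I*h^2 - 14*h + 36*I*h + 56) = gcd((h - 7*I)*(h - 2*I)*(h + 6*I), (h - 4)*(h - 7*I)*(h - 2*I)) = h^2 - 9*I*h - 14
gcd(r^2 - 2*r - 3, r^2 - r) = 1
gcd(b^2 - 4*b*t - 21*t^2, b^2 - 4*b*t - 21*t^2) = -b^2 + 4*b*t + 21*t^2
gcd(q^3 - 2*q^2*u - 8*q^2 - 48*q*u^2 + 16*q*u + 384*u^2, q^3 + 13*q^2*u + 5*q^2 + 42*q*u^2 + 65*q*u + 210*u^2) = q + 6*u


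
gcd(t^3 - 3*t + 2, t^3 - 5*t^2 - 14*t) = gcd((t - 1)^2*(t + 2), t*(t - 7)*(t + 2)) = t + 2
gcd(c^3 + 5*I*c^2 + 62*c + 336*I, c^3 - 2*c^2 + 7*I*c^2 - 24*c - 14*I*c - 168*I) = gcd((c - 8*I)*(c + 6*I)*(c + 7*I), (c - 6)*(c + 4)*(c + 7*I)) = c + 7*I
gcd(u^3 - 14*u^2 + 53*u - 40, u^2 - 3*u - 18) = 1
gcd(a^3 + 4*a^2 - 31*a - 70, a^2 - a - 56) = a + 7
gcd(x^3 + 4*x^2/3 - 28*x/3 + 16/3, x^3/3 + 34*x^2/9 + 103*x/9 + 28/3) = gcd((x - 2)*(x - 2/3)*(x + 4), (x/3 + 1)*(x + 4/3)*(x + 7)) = 1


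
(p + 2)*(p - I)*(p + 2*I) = p^3 + 2*p^2 + I*p^2 + 2*p + 2*I*p + 4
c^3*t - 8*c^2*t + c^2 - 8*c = c*(c - 8)*(c*t + 1)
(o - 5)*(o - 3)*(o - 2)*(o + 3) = o^4 - 7*o^3 + o^2 + 63*o - 90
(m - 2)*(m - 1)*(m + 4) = m^3 + m^2 - 10*m + 8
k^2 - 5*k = k*(k - 5)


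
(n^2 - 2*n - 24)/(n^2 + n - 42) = (n + 4)/(n + 7)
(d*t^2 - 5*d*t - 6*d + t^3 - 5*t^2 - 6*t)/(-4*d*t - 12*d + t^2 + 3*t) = (-d*t^2 + 5*d*t + 6*d - t^3 + 5*t^2 + 6*t)/(4*d*t + 12*d - t^2 - 3*t)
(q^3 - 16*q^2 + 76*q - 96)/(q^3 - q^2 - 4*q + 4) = (q^2 - 14*q + 48)/(q^2 + q - 2)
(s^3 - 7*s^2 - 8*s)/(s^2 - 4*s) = (s^2 - 7*s - 8)/(s - 4)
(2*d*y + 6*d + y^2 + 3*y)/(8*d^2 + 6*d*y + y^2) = (y + 3)/(4*d + y)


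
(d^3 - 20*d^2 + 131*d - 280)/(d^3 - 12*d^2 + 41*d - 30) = (d^2 - 15*d + 56)/(d^2 - 7*d + 6)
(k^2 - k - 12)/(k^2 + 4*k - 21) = (k^2 - k - 12)/(k^2 + 4*k - 21)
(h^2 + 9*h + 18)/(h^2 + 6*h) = (h + 3)/h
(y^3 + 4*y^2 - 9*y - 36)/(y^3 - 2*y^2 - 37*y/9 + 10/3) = 9*(y^2 + 7*y + 12)/(9*y^2 + 9*y - 10)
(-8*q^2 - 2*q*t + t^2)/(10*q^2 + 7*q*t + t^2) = (-4*q + t)/(5*q + t)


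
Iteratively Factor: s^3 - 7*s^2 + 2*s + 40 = (s - 5)*(s^2 - 2*s - 8) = (s - 5)*(s - 4)*(s + 2)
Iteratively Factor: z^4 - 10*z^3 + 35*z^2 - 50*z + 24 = (z - 2)*(z^3 - 8*z^2 + 19*z - 12) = (z - 3)*(z - 2)*(z^2 - 5*z + 4) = (z - 3)*(z - 2)*(z - 1)*(z - 4)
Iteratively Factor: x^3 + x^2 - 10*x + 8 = (x - 1)*(x^2 + 2*x - 8) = (x - 2)*(x - 1)*(x + 4)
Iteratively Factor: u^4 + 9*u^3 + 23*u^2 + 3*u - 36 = (u - 1)*(u^3 + 10*u^2 + 33*u + 36) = (u - 1)*(u + 4)*(u^2 + 6*u + 9) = (u - 1)*(u + 3)*(u + 4)*(u + 3)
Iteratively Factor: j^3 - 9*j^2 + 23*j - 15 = (j - 1)*(j^2 - 8*j + 15) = (j - 5)*(j - 1)*(j - 3)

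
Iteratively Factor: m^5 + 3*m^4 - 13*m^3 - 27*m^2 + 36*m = (m + 3)*(m^4 - 13*m^2 + 12*m) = (m - 1)*(m + 3)*(m^3 + m^2 - 12*m) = m*(m - 1)*(m + 3)*(m^2 + m - 12) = m*(m - 3)*(m - 1)*(m + 3)*(m + 4)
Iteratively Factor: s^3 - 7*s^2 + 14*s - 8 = (s - 2)*(s^2 - 5*s + 4) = (s - 2)*(s - 1)*(s - 4)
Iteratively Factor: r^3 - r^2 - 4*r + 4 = (r - 2)*(r^2 + r - 2) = (r - 2)*(r + 2)*(r - 1)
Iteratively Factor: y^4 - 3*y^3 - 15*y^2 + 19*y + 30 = (y - 5)*(y^3 + 2*y^2 - 5*y - 6) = (y - 5)*(y - 2)*(y^2 + 4*y + 3) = (y - 5)*(y - 2)*(y + 1)*(y + 3)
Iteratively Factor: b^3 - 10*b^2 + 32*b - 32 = (b - 4)*(b^2 - 6*b + 8) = (b - 4)*(b - 2)*(b - 4)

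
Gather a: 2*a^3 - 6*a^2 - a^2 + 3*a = 2*a^3 - 7*a^2 + 3*a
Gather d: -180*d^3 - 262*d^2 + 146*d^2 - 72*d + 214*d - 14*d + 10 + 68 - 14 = -180*d^3 - 116*d^2 + 128*d + 64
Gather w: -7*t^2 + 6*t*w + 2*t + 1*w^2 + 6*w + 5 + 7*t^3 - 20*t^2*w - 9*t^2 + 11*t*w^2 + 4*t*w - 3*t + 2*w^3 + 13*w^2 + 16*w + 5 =7*t^3 - 16*t^2 - t + 2*w^3 + w^2*(11*t + 14) + w*(-20*t^2 + 10*t + 22) + 10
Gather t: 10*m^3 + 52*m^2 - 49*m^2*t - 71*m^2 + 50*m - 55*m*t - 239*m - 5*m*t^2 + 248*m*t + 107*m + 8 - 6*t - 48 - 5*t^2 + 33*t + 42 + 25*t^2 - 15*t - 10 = 10*m^3 - 19*m^2 - 82*m + t^2*(20 - 5*m) + t*(-49*m^2 + 193*m + 12) - 8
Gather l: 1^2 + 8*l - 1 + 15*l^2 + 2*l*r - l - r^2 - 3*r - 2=15*l^2 + l*(2*r + 7) - r^2 - 3*r - 2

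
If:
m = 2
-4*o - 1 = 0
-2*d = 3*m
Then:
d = -3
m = 2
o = -1/4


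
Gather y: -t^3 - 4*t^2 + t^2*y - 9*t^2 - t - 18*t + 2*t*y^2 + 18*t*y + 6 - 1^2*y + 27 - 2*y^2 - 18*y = -t^3 - 13*t^2 - 19*t + y^2*(2*t - 2) + y*(t^2 + 18*t - 19) + 33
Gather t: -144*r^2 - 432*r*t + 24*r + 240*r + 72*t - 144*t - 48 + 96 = -144*r^2 + 264*r + t*(-432*r - 72) + 48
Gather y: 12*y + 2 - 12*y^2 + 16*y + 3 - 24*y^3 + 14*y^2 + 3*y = -24*y^3 + 2*y^2 + 31*y + 5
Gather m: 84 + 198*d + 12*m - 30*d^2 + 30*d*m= -30*d^2 + 198*d + m*(30*d + 12) + 84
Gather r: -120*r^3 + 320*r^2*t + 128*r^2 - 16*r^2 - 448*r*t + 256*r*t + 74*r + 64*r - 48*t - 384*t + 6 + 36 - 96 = -120*r^3 + r^2*(320*t + 112) + r*(138 - 192*t) - 432*t - 54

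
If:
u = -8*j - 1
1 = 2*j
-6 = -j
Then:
No Solution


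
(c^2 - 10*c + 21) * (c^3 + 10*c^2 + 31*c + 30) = c^5 - 48*c^3 - 70*c^2 + 351*c + 630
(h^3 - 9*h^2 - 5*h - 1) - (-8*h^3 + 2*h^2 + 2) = 9*h^3 - 11*h^2 - 5*h - 3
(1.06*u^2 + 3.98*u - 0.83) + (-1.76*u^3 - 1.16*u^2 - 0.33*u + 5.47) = -1.76*u^3 - 0.0999999999999999*u^2 + 3.65*u + 4.64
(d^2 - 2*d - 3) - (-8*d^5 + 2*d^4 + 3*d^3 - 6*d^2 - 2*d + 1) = 8*d^5 - 2*d^4 - 3*d^3 + 7*d^2 - 4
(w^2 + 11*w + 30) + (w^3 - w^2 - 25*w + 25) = w^3 - 14*w + 55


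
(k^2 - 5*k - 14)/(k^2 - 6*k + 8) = (k^2 - 5*k - 14)/(k^2 - 6*k + 8)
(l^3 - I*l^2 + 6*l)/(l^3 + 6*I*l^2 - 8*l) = (l - 3*I)/(l + 4*I)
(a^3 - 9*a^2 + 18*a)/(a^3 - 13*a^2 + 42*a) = (a - 3)/(a - 7)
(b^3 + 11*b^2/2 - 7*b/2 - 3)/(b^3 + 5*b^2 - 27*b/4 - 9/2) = 2*(b - 1)/(2*b - 3)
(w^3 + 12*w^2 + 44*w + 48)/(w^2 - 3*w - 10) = (w^2 + 10*w + 24)/(w - 5)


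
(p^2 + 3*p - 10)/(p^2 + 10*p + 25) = (p - 2)/(p + 5)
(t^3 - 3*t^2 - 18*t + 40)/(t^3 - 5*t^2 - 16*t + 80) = (t - 2)/(t - 4)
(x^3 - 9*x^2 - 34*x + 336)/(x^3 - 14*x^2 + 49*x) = (x^2 - 2*x - 48)/(x*(x - 7))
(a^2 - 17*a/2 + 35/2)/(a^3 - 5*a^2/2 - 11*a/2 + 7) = (a - 5)/(a^2 + a - 2)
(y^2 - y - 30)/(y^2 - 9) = (y^2 - y - 30)/(y^2 - 9)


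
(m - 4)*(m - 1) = m^2 - 5*m + 4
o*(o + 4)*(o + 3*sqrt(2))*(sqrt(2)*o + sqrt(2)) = sqrt(2)*o^4 + 6*o^3 + 5*sqrt(2)*o^3 + 4*sqrt(2)*o^2 + 30*o^2 + 24*o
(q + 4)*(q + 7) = q^2 + 11*q + 28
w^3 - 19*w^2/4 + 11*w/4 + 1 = (w - 4)*(w - 1)*(w + 1/4)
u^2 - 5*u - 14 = (u - 7)*(u + 2)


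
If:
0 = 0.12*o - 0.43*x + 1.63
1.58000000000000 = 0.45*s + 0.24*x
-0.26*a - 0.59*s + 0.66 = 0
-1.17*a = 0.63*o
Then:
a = -0.52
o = 0.96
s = 1.35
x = 4.06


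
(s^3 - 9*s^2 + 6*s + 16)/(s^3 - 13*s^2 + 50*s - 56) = (s^2 - 7*s - 8)/(s^2 - 11*s + 28)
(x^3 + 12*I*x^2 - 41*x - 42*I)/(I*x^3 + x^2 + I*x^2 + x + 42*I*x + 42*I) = (-I*x^3 + 12*x^2 + 41*I*x - 42)/(x^3 + x^2*(1 - I) + x*(42 - I) + 42)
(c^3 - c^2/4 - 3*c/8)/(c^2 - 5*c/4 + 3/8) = c*(2*c + 1)/(2*c - 1)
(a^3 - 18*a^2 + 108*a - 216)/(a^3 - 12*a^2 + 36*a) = (a - 6)/a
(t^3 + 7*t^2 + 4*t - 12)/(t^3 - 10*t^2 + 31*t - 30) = (t^3 + 7*t^2 + 4*t - 12)/(t^3 - 10*t^2 + 31*t - 30)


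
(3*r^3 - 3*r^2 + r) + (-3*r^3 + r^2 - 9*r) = -2*r^2 - 8*r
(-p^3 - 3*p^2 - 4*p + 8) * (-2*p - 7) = 2*p^4 + 13*p^3 + 29*p^2 + 12*p - 56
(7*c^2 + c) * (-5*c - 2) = -35*c^3 - 19*c^2 - 2*c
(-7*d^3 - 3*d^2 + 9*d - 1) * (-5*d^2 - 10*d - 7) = 35*d^5 + 85*d^4 + 34*d^3 - 64*d^2 - 53*d + 7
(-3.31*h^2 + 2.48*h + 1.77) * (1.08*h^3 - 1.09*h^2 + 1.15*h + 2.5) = -3.5748*h^5 + 6.2863*h^4 - 4.5981*h^3 - 7.3523*h^2 + 8.2355*h + 4.425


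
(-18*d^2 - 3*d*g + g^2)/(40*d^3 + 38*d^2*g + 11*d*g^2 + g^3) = (-18*d^2 - 3*d*g + g^2)/(40*d^3 + 38*d^2*g + 11*d*g^2 + g^3)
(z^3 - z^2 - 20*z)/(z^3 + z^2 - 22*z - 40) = z/(z + 2)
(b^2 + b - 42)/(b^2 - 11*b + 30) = (b + 7)/(b - 5)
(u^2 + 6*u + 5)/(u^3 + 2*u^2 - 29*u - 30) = (u + 5)/(u^2 + u - 30)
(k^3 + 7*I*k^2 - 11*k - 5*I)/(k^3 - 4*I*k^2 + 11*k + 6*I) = (k + 5*I)/(k - 6*I)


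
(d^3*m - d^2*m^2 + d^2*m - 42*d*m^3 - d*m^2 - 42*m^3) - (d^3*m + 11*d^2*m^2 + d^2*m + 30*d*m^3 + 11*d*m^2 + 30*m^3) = -12*d^2*m^2 - 72*d*m^3 - 12*d*m^2 - 72*m^3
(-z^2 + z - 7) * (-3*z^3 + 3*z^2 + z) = 3*z^5 - 6*z^4 + 23*z^3 - 20*z^2 - 7*z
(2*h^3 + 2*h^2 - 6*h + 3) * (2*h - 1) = 4*h^4 + 2*h^3 - 14*h^2 + 12*h - 3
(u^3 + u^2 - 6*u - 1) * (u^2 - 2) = u^5 + u^4 - 8*u^3 - 3*u^2 + 12*u + 2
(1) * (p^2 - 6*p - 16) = p^2 - 6*p - 16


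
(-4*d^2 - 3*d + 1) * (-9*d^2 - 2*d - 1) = 36*d^4 + 35*d^3 + d^2 + d - 1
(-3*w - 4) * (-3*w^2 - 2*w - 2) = 9*w^3 + 18*w^2 + 14*w + 8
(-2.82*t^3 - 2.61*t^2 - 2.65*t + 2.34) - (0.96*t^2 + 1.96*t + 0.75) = -2.82*t^3 - 3.57*t^2 - 4.61*t + 1.59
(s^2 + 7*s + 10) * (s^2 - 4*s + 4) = s^4 + 3*s^3 - 14*s^2 - 12*s + 40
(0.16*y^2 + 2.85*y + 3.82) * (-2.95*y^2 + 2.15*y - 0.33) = -0.472*y^4 - 8.0635*y^3 - 5.1943*y^2 + 7.2725*y - 1.2606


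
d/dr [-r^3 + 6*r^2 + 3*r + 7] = -3*r^2 + 12*r + 3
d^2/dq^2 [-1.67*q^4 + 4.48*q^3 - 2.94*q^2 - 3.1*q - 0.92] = -20.04*q^2 + 26.88*q - 5.88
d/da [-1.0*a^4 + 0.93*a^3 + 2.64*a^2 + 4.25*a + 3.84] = -4.0*a^3 + 2.79*a^2 + 5.28*a + 4.25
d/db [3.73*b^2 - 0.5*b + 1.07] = 7.46*b - 0.5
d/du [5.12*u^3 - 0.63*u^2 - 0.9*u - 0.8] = 15.36*u^2 - 1.26*u - 0.9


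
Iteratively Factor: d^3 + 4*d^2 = (d)*(d^2 + 4*d) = d*(d + 4)*(d)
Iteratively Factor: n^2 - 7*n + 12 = (n - 3)*(n - 4)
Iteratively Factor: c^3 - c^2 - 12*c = (c)*(c^2 - c - 12) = c*(c + 3)*(c - 4)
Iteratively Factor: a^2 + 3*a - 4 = (a + 4)*(a - 1)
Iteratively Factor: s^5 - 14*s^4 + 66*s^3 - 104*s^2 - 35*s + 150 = (s - 5)*(s^4 - 9*s^3 + 21*s^2 + s - 30) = (s - 5)*(s - 2)*(s^3 - 7*s^2 + 7*s + 15) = (s - 5)*(s - 3)*(s - 2)*(s^2 - 4*s - 5) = (s - 5)^2*(s - 3)*(s - 2)*(s + 1)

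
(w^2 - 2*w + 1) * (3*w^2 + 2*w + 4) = 3*w^4 - 4*w^3 + 3*w^2 - 6*w + 4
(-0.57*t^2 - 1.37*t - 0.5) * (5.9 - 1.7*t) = 0.969*t^3 - 1.034*t^2 - 7.233*t - 2.95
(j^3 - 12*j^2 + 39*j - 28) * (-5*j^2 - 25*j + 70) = -5*j^5 + 35*j^4 + 175*j^3 - 1675*j^2 + 3430*j - 1960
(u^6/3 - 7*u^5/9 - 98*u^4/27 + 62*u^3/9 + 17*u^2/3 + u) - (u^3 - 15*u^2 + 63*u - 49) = u^6/3 - 7*u^5/9 - 98*u^4/27 + 53*u^3/9 + 62*u^2/3 - 62*u + 49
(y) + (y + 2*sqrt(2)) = 2*y + 2*sqrt(2)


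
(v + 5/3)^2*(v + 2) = v^3 + 16*v^2/3 + 85*v/9 + 50/9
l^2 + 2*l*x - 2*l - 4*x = (l - 2)*(l + 2*x)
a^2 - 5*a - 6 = (a - 6)*(a + 1)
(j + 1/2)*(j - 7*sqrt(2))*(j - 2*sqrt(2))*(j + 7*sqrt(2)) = j^4 - 2*sqrt(2)*j^3 + j^3/2 - 98*j^2 - sqrt(2)*j^2 - 49*j + 196*sqrt(2)*j + 98*sqrt(2)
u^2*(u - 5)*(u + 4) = u^4 - u^3 - 20*u^2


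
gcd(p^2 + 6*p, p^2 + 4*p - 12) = p + 6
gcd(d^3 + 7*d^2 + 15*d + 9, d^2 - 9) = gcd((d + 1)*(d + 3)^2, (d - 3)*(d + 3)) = d + 3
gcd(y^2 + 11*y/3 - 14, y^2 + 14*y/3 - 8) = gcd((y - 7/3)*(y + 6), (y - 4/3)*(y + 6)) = y + 6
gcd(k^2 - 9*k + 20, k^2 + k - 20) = k - 4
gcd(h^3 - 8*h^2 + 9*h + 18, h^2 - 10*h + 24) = h - 6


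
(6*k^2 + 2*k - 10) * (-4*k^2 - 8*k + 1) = -24*k^4 - 56*k^3 + 30*k^2 + 82*k - 10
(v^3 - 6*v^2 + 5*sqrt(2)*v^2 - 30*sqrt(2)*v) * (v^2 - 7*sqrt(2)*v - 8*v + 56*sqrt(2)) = v^5 - 14*v^4 - 2*sqrt(2)*v^4 - 22*v^3 + 28*sqrt(2)*v^3 - 96*sqrt(2)*v^2 + 980*v^2 - 3360*v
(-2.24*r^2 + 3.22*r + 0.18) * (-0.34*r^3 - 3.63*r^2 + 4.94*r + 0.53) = 0.7616*r^5 + 7.0364*r^4 - 22.8154*r^3 + 14.0662*r^2 + 2.5958*r + 0.0954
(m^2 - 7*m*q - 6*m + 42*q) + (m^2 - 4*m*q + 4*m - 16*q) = 2*m^2 - 11*m*q - 2*m + 26*q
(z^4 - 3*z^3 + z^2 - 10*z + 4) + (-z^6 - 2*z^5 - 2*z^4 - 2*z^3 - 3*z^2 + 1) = -z^6 - 2*z^5 - z^4 - 5*z^3 - 2*z^2 - 10*z + 5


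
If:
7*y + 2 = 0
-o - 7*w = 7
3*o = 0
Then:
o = 0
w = -1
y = -2/7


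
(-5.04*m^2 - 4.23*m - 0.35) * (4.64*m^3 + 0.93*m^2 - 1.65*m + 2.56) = -23.3856*m^5 - 24.3144*m^4 + 2.7581*m^3 - 6.2484*m^2 - 10.2513*m - 0.896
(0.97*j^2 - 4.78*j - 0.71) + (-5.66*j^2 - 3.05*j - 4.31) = -4.69*j^2 - 7.83*j - 5.02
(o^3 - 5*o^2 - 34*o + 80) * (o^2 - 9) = o^5 - 5*o^4 - 43*o^3 + 125*o^2 + 306*o - 720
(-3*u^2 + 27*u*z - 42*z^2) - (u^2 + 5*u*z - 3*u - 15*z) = -4*u^2 + 22*u*z + 3*u - 42*z^2 + 15*z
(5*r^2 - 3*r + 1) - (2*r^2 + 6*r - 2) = 3*r^2 - 9*r + 3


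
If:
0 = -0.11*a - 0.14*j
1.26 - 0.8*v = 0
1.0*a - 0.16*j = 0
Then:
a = 0.00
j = 0.00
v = 1.58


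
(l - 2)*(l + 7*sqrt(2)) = l^2 - 2*l + 7*sqrt(2)*l - 14*sqrt(2)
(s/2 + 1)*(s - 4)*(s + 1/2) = s^3/2 - 3*s^2/4 - 9*s/2 - 2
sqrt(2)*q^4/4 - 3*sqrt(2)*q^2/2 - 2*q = q*(q/2 + sqrt(2)/2)*(q - 2*sqrt(2))*(sqrt(2)*q/2 + 1)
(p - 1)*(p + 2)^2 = p^3 + 3*p^2 - 4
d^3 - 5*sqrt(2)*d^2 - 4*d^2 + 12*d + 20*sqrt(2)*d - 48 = (d - 4)*(d - 3*sqrt(2))*(d - 2*sqrt(2))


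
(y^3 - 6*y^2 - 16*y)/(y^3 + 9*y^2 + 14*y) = (y - 8)/(y + 7)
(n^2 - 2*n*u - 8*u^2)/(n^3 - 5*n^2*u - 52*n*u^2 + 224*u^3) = (-n - 2*u)/(-n^2 + n*u + 56*u^2)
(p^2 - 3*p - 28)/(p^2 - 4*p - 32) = (p - 7)/(p - 8)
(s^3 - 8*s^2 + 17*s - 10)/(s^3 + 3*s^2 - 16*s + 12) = (s - 5)/(s + 6)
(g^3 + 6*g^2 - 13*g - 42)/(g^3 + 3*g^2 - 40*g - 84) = (g - 3)/(g - 6)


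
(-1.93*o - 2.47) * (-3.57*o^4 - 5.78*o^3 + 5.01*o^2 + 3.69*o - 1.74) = 6.8901*o^5 + 19.9733*o^4 + 4.6073*o^3 - 19.4964*o^2 - 5.7561*o + 4.2978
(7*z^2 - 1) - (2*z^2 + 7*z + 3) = 5*z^2 - 7*z - 4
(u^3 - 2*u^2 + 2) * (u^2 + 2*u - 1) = u^5 - 5*u^3 + 4*u^2 + 4*u - 2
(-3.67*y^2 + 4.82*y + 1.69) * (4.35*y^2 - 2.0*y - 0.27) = -15.9645*y^4 + 28.307*y^3 - 1.2976*y^2 - 4.6814*y - 0.4563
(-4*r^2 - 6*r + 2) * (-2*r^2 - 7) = 8*r^4 + 12*r^3 + 24*r^2 + 42*r - 14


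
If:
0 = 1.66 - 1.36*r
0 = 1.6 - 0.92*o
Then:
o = 1.74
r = 1.22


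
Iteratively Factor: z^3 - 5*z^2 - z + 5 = (z - 1)*(z^2 - 4*z - 5) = (z - 1)*(z + 1)*(z - 5)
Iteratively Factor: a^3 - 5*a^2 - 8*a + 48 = (a - 4)*(a^2 - a - 12) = (a - 4)*(a + 3)*(a - 4)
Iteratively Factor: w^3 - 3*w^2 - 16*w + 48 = (w + 4)*(w^2 - 7*w + 12) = (w - 3)*(w + 4)*(w - 4)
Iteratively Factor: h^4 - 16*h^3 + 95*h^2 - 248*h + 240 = (h - 3)*(h^3 - 13*h^2 + 56*h - 80) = (h - 4)*(h - 3)*(h^2 - 9*h + 20) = (h - 4)^2*(h - 3)*(h - 5)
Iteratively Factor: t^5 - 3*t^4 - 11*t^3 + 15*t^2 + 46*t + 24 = (t + 1)*(t^4 - 4*t^3 - 7*t^2 + 22*t + 24) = (t - 4)*(t + 1)*(t^3 - 7*t - 6) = (t - 4)*(t - 3)*(t + 1)*(t^2 + 3*t + 2) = (t - 4)*(t - 3)*(t + 1)*(t + 2)*(t + 1)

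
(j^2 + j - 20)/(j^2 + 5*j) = (j - 4)/j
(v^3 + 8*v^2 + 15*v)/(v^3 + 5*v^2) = (v + 3)/v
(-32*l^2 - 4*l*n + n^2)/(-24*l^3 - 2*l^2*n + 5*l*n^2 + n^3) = (8*l - n)/(6*l^2 - l*n - n^2)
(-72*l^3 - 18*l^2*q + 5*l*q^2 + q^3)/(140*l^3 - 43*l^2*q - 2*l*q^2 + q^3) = (18*l^2 + 9*l*q + q^2)/(-35*l^2 + 2*l*q + q^2)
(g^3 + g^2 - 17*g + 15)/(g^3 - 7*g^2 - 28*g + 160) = (g^2 - 4*g + 3)/(g^2 - 12*g + 32)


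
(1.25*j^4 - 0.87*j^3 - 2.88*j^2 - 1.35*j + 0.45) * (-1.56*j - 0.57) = -1.95*j^5 + 0.6447*j^4 + 4.9887*j^3 + 3.7476*j^2 + 0.0674999999999999*j - 0.2565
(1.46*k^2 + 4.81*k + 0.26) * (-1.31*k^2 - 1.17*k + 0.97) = -1.9126*k^4 - 8.0093*k^3 - 4.5521*k^2 + 4.3615*k + 0.2522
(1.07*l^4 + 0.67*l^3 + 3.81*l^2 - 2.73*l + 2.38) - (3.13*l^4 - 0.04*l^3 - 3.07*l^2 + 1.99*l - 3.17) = -2.06*l^4 + 0.71*l^3 + 6.88*l^2 - 4.72*l + 5.55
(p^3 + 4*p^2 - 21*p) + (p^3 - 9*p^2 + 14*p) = 2*p^3 - 5*p^2 - 7*p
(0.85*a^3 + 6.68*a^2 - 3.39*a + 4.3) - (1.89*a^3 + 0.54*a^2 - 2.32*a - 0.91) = -1.04*a^3 + 6.14*a^2 - 1.07*a + 5.21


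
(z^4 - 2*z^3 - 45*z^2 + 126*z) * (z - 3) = z^5 - 5*z^4 - 39*z^3 + 261*z^2 - 378*z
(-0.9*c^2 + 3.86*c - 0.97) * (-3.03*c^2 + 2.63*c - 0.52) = 2.727*c^4 - 14.0628*c^3 + 13.5589*c^2 - 4.5583*c + 0.5044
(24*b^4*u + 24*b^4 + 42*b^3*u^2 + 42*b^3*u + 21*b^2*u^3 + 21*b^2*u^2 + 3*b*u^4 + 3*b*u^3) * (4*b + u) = 96*b^5*u + 96*b^5 + 192*b^4*u^2 + 192*b^4*u + 126*b^3*u^3 + 126*b^3*u^2 + 33*b^2*u^4 + 33*b^2*u^3 + 3*b*u^5 + 3*b*u^4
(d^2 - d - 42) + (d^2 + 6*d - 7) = 2*d^2 + 5*d - 49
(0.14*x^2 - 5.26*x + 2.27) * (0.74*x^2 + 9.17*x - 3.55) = 0.1036*x^4 - 2.6086*x^3 - 47.0514*x^2 + 39.4889*x - 8.0585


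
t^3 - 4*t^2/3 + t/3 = t*(t - 1)*(t - 1/3)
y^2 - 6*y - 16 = (y - 8)*(y + 2)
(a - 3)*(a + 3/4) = a^2 - 9*a/4 - 9/4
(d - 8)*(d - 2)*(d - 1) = d^3 - 11*d^2 + 26*d - 16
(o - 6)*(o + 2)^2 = o^3 - 2*o^2 - 20*o - 24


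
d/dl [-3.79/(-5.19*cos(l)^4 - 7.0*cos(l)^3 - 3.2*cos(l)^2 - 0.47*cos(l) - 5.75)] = (78.6804*cos(l)^3 + 79.59*cos(l)^2 + 24.256*cos(l) + 1.7813)*sin(l)/(5.19*cos(l)^4 + 7.0*cos(l)^3 + 3.2*cos(l)^2 + 0.47*cos(l) + 5.75)^2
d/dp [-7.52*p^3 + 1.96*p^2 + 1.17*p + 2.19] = -22.56*p^2 + 3.92*p + 1.17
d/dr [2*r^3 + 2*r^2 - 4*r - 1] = 6*r^2 + 4*r - 4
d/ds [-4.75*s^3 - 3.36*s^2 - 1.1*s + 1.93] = -14.25*s^2 - 6.72*s - 1.1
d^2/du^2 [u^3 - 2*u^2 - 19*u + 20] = 6*u - 4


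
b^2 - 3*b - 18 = (b - 6)*(b + 3)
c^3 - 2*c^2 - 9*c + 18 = (c - 3)*(c - 2)*(c + 3)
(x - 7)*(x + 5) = x^2 - 2*x - 35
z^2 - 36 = (z - 6)*(z + 6)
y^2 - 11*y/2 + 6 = (y - 4)*(y - 3/2)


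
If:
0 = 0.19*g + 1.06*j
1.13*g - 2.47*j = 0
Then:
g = 0.00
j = 0.00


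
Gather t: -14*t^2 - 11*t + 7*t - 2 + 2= -14*t^2 - 4*t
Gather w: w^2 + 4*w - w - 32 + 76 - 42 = w^2 + 3*w + 2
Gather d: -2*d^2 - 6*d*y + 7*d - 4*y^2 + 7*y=-2*d^2 + d*(7 - 6*y) - 4*y^2 + 7*y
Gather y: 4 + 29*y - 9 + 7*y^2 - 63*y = 7*y^2 - 34*y - 5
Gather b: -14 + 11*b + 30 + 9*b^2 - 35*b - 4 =9*b^2 - 24*b + 12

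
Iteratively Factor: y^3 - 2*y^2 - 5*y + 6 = (y - 3)*(y^2 + y - 2) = (y - 3)*(y + 2)*(y - 1)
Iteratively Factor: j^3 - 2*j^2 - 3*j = (j)*(j^2 - 2*j - 3) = j*(j + 1)*(j - 3)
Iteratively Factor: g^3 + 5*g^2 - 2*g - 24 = (g + 3)*(g^2 + 2*g - 8) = (g - 2)*(g + 3)*(g + 4)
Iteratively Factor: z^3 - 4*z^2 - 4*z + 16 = (z - 2)*(z^2 - 2*z - 8) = (z - 4)*(z - 2)*(z + 2)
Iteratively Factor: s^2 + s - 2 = (s + 2)*(s - 1)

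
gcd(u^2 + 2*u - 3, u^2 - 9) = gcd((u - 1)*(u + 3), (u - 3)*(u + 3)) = u + 3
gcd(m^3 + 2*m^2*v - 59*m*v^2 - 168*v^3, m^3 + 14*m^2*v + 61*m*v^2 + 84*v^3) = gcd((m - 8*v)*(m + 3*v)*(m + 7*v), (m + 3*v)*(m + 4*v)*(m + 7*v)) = m^2 + 10*m*v + 21*v^2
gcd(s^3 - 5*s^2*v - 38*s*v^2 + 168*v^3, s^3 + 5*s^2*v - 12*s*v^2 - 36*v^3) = s + 6*v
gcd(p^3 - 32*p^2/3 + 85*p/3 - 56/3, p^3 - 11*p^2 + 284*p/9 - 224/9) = p^2 - 29*p/3 + 56/3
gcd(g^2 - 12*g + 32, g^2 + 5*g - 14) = 1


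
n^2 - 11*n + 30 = (n - 6)*(n - 5)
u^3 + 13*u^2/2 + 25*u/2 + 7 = (u + 1)*(u + 2)*(u + 7/2)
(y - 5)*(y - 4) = y^2 - 9*y + 20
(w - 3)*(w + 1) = w^2 - 2*w - 3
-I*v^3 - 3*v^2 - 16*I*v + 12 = (v - 6*I)*(v + 2*I)*(-I*v + 1)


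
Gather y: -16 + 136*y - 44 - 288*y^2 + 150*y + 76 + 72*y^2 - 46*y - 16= -216*y^2 + 240*y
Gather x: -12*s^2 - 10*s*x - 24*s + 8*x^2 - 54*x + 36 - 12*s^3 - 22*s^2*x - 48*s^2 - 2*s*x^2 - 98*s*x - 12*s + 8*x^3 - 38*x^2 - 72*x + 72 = -12*s^3 - 60*s^2 - 36*s + 8*x^3 + x^2*(-2*s - 30) + x*(-22*s^2 - 108*s - 126) + 108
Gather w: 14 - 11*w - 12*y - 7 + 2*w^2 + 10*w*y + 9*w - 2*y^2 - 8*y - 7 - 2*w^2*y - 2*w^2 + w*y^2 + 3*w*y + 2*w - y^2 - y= -2*w^2*y + w*(y^2 + 13*y) - 3*y^2 - 21*y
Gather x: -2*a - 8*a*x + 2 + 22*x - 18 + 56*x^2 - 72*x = -2*a + 56*x^2 + x*(-8*a - 50) - 16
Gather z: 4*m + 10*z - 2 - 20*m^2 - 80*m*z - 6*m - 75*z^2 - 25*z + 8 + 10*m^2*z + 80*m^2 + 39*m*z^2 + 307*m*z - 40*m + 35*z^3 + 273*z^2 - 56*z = 60*m^2 - 42*m + 35*z^3 + z^2*(39*m + 198) + z*(10*m^2 + 227*m - 71) + 6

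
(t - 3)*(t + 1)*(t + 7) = t^3 + 5*t^2 - 17*t - 21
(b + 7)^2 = b^2 + 14*b + 49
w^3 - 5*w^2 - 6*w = w*(w - 6)*(w + 1)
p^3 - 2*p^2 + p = p*(p - 1)^2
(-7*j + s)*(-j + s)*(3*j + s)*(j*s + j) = 21*j^4*s + 21*j^4 - 17*j^3*s^2 - 17*j^3*s - 5*j^2*s^3 - 5*j^2*s^2 + j*s^4 + j*s^3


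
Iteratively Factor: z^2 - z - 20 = (z + 4)*(z - 5)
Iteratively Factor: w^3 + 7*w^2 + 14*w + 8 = (w + 4)*(w^2 + 3*w + 2) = (w + 2)*(w + 4)*(w + 1)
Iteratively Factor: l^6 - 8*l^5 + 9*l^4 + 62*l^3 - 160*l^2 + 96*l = (l)*(l^5 - 8*l^4 + 9*l^3 + 62*l^2 - 160*l + 96) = l*(l + 3)*(l^4 - 11*l^3 + 42*l^2 - 64*l + 32) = l*(l - 4)*(l + 3)*(l^3 - 7*l^2 + 14*l - 8) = l*(l - 4)*(l - 2)*(l + 3)*(l^2 - 5*l + 4) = l*(l - 4)*(l - 2)*(l - 1)*(l + 3)*(l - 4)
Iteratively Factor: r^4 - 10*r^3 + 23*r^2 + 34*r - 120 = (r + 2)*(r^3 - 12*r^2 + 47*r - 60) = (r - 4)*(r + 2)*(r^2 - 8*r + 15) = (r - 5)*(r - 4)*(r + 2)*(r - 3)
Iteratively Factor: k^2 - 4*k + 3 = (k - 1)*(k - 3)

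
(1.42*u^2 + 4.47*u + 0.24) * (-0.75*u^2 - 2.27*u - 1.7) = -1.065*u^4 - 6.5759*u^3 - 12.7409*u^2 - 8.1438*u - 0.408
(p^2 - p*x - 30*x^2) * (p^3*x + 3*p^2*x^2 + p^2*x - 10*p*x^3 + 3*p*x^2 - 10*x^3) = p^5*x + 2*p^4*x^2 + p^4*x - 43*p^3*x^3 + 2*p^3*x^2 - 80*p^2*x^4 - 43*p^2*x^3 + 300*p*x^5 - 80*p*x^4 + 300*x^5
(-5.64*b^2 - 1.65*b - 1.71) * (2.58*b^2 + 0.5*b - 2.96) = -14.5512*b^4 - 7.077*b^3 + 11.4576*b^2 + 4.029*b + 5.0616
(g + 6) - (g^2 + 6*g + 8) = -g^2 - 5*g - 2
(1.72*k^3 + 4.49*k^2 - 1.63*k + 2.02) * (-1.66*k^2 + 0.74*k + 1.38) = -2.8552*k^5 - 6.1806*k^4 + 8.402*k^3 + 1.6368*k^2 - 0.7546*k + 2.7876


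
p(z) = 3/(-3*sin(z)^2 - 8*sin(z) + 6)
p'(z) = 3*(6*sin(z)*cos(z) + 8*cos(z))/(-3*sin(z)^2 - 8*sin(z) + 6)^2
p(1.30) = -0.67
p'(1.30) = 0.55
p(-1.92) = 0.28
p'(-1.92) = -0.02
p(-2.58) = 0.32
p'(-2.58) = -0.14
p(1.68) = -0.61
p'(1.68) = -0.19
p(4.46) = 0.27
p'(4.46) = -0.01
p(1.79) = -0.64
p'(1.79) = -0.42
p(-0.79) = 0.30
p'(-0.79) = 0.08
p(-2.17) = 0.28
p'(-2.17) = -0.05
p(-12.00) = 3.56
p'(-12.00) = 39.90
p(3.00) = 0.62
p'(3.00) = -1.14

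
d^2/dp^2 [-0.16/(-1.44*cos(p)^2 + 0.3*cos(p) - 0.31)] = (-1.327104*(1 - cos(p)^2)^2 + 0.20736*cos(p)^3 - 0.392256*cos(p)^2 - 0.4296*cos(p) + 1.213056)/(1.44*cos(p)^2 - 0.3*cos(p) + 0.31)^3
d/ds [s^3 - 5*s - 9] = 3*s^2 - 5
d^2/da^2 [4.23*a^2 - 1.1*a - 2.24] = 8.46000000000000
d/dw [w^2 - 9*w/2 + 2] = 2*w - 9/2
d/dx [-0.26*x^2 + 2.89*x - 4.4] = 2.89 - 0.52*x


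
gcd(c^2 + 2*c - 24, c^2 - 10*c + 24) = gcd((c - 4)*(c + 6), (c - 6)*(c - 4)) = c - 4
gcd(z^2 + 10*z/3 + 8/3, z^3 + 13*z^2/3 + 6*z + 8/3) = z^2 + 10*z/3 + 8/3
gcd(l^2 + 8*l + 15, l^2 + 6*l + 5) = l + 5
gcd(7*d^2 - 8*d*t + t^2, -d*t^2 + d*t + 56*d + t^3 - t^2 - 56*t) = -d + t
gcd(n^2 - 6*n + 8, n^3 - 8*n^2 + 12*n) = n - 2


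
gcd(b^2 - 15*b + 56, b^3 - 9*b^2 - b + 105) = b - 7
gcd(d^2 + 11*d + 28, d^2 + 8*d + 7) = d + 7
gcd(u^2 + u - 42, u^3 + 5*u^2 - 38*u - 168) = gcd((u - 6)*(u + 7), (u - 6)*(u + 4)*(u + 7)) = u^2 + u - 42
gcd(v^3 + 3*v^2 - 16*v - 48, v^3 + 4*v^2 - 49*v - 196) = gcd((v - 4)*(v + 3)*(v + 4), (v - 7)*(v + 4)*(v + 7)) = v + 4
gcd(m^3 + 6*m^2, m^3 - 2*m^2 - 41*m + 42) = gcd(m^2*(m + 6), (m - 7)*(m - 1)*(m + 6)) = m + 6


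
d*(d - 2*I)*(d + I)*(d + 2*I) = d^4 + I*d^3 + 4*d^2 + 4*I*d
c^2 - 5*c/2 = c*(c - 5/2)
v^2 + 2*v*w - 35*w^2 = (v - 5*w)*(v + 7*w)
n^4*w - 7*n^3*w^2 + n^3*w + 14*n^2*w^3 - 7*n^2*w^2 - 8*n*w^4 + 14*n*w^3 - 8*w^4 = (n - 4*w)*(n - 2*w)*(n - w)*(n*w + w)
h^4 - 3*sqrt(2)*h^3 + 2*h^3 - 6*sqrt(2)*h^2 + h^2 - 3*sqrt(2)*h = h*(h + 1)^2*(h - 3*sqrt(2))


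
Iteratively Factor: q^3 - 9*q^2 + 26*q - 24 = (q - 2)*(q^2 - 7*q + 12) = (q - 3)*(q - 2)*(q - 4)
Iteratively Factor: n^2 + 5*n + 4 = (n + 4)*(n + 1)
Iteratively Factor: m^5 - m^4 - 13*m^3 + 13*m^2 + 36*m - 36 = (m - 1)*(m^4 - 13*m^2 + 36) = (m - 2)*(m - 1)*(m^3 + 2*m^2 - 9*m - 18) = (m - 3)*(m - 2)*(m - 1)*(m^2 + 5*m + 6) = (m - 3)*(m - 2)*(m - 1)*(m + 3)*(m + 2)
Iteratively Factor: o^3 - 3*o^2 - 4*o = (o - 4)*(o^2 + o) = o*(o - 4)*(o + 1)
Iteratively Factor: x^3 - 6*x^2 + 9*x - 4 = (x - 1)*(x^2 - 5*x + 4) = (x - 4)*(x - 1)*(x - 1)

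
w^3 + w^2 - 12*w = w*(w - 3)*(w + 4)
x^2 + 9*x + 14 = (x + 2)*(x + 7)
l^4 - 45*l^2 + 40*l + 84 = (l - 6)*(l - 2)*(l + 1)*(l + 7)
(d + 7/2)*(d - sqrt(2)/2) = d^2 - sqrt(2)*d/2 + 7*d/2 - 7*sqrt(2)/4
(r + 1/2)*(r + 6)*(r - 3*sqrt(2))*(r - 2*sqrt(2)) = r^4 - 5*sqrt(2)*r^3 + 13*r^3/2 - 65*sqrt(2)*r^2/2 + 15*r^2 - 15*sqrt(2)*r + 78*r + 36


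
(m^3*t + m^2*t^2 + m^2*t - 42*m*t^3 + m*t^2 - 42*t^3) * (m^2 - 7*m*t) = m^5*t - 6*m^4*t^2 + m^4*t - 49*m^3*t^3 - 6*m^3*t^2 + 294*m^2*t^4 - 49*m^2*t^3 + 294*m*t^4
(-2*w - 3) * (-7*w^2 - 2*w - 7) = 14*w^3 + 25*w^2 + 20*w + 21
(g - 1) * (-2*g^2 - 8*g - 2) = -2*g^3 - 6*g^2 + 6*g + 2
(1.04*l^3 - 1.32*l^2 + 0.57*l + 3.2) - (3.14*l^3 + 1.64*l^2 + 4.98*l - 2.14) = -2.1*l^3 - 2.96*l^2 - 4.41*l + 5.34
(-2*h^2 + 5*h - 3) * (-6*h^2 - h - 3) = 12*h^4 - 28*h^3 + 19*h^2 - 12*h + 9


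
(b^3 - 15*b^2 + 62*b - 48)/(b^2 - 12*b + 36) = (b^2 - 9*b + 8)/(b - 6)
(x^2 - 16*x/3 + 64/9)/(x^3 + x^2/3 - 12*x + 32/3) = (x - 8/3)/(x^2 + 3*x - 4)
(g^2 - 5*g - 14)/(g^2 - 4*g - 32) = (-g^2 + 5*g + 14)/(-g^2 + 4*g + 32)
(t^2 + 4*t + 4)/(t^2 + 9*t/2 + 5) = 2*(t + 2)/(2*t + 5)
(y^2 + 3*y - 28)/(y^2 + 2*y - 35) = (y - 4)/(y - 5)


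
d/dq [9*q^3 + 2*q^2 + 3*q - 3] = 27*q^2 + 4*q + 3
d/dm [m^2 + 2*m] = 2*m + 2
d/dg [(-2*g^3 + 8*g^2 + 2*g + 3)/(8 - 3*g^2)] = 2*(3*g^4 - 21*g^2 + 73*g + 8)/(9*g^4 - 48*g^2 + 64)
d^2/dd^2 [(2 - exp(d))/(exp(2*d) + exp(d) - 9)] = (-exp(4*d) + 9*exp(3*d) - 48*exp(2*d) + 65*exp(d) - 63)*exp(d)/(exp(6*d) + 3*exp(5*d) - 24*exp(4*d) - 53*exp(3*d) + 216*exp(2*d) + 243*exp(d) - 729)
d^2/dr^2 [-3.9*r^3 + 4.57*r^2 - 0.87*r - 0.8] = 9.14 - 23.4*r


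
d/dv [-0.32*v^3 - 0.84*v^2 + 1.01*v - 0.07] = -0.96*v^2 - 1.68*v + 1.01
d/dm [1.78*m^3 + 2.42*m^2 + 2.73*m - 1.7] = 5.34*m^2 + 4.84*m + 2.73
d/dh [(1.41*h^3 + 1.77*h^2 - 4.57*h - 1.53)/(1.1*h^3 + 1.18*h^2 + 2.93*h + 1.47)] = (-8.88178419700125e-16*h^5 - 0.283199999999999*h^4 + 18.3166*h^3 + 21.8458*h^2 + 8.8146*h - 2.235)/(1.21*h^6 + 2.596*h^5 + 7.8384*h^4 + 10.1488*h^3 + 12.0541*h^2 + 8.6142*h + 2.1609)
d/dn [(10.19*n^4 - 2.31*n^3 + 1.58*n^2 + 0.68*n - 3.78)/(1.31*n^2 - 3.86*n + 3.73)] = (26.6978*n^5 - 121.0263*n^4 + 169.868*n^3 - 32.8385*n^2 + 21.6904*n - 12.0544)/(1.7161*n^4 - 10.1132*n^3 + 24.6722*n^2 - 28.7956*n + 13.9129)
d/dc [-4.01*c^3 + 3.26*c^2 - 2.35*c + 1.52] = -12.03*c^2 + 6.52*c - 2.35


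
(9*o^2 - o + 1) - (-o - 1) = 9*o^2 + 2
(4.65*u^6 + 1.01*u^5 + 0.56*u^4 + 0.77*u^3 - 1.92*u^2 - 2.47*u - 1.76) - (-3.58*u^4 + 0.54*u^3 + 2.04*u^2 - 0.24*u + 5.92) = 4.65*u^6 + 1.01*u^5 + 4.14*u^4 + 0.23*u^3 - 3.96*u^2 - 2.23*u - 7.68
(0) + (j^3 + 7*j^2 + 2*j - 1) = j^3 + 7*j^2 + 2*j - 1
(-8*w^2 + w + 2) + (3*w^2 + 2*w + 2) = -5*w^2 + 3*w + 4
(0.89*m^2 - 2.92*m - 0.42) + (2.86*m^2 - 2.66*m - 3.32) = 3.75*m^2 - 5.58*m - 3.74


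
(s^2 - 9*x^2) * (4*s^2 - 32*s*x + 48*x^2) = 4*s^4 - 32*s^3*x + 12*s^2*x^2 + 288*s*x^3 - 432*x^4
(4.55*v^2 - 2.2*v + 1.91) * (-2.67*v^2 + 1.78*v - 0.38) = -12.1485*v^4 + 13.973*v^3 - 10.7447*v^2 + 4.2358*v - 0.7258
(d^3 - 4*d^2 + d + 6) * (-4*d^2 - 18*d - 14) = -4*d^5 - 2*d^4 + 54*d^3 + 14*d^2 - 122*d - 84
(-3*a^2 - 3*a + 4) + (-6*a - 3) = -3*a^2 - 9*a + 1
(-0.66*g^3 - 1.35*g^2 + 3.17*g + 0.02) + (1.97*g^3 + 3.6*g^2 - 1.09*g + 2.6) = 1.31*g^3 + 2.25*g^2 + 2.08*g + 2.62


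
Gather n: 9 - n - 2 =7 - n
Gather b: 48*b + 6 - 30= 48*b - 24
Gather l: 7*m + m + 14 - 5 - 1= 8*m + 8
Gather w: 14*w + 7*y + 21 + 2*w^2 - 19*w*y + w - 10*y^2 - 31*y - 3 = 2*w^2 + w*(15 - 19*y) - 10*y^2 - 24*y + 18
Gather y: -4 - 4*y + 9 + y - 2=3 - 3*y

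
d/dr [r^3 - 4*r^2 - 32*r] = 3*r^2 - 8*r - 32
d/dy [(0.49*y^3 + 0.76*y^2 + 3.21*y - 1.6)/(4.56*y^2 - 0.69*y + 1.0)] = (2.2344*y^4 - 0.6762*y^3 - 13.692*y^2 + 16.112*y + 2.106)/(20.7936*y^4 - 6.2928*y^3 + 9.5961*y^2 - 1.38*y + 1.0)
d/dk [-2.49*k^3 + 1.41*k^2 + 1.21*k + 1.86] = -7.47*k^2 + 2.82*k + 1.21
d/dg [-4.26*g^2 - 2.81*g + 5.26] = -8.52*g - 2.81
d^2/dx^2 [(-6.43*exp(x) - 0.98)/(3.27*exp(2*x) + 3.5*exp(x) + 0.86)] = (-68.755347*exp(4*x) + 31.6751819999999*exp(3*x) + 74.846376*exp(2*x) + 18.373124*exp(x) - 1.805828)*exp(x)/(34.965783*exp(6*x) + 112.27545*exp(5*x) + 147.760182*exp(4*x) + 101.9312*exp(3*x) + 38.860476*exp(2*x) + 7.7658*exp(x) + 0.636056)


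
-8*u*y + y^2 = y*(-8*u + y)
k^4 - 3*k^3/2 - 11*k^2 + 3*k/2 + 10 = (k - 4)*(k - 1)*(k + 1)*(k + 5/2)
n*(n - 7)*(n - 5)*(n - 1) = n^4 - 13*n^3 + 47*n^2 - 35*n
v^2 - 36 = (v - 6)*(v + 6)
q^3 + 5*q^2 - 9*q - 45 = (q - 3)*(q + 3)*(q + 5)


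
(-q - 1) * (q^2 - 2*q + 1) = -q^3 + q^2 + q - 1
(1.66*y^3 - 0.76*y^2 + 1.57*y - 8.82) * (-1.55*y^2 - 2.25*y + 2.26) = -2.573*y^5 - 2.557*y^4 + 3.0281*y^3 + 8.4209*y^2 + 23.3932*y - 19.9332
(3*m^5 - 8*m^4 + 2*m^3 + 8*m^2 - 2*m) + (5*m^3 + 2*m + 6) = 3*m^5 - 8*m^4 + 7*m^3 + 8*m^2 + 6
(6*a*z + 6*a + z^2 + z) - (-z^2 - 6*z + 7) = 6*a*z + 6*a + 2*z^2 + 7*z - 7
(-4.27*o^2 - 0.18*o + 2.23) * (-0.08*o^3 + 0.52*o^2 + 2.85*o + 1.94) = 0.3416*o^5 - 2.206*o^4 - 12.4415*o^3 - 7.6372*o^2 + 6.0063*o + 4.3262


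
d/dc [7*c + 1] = 7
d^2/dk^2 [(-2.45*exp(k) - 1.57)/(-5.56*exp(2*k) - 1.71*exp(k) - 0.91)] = (75.7383199999999*exp(4*k) + 170.843788*exp(3*k) - 29.595324*exp(2*k) - 30.995896*exp(k) - 0.414232)*exp(k)/(171.879616*exp(6*k) + 158.586768*exp(5*k) + 133.168116*exp(4*k) + 56.911707*exp(3*k) + 21.795501*exp(2*k) + 4.248153*exp(k) + 0.753571)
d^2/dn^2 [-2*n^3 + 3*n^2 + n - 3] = 6 - 12*n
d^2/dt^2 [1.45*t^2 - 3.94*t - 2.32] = 2.90000000000000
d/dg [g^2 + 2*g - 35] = 2*g + 2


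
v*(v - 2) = v^2 - 2*v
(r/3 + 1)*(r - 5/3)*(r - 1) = r^3/3 + r^2/9 - 19*r/9 + 5/3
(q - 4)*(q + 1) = q^2 - 3*q - 4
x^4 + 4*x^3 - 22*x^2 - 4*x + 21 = (x - 3)*(x - 1)*(x + 1)*(x + 7)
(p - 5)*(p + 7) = p^2 + 2*p - 35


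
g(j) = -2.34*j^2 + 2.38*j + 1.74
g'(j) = 2.38 - 4.68*j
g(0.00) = 1.74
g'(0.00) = 2.38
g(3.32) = -16.15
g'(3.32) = -13.16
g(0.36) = 2.29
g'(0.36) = 0.70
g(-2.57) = -19.83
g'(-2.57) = 14.41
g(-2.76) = -22.65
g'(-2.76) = 15.30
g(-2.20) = -14.82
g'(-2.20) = 12.68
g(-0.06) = 1.59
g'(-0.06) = 2.66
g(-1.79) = -10.02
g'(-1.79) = 10.76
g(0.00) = 1.74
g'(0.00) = 2.38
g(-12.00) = -363.78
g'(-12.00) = 58.54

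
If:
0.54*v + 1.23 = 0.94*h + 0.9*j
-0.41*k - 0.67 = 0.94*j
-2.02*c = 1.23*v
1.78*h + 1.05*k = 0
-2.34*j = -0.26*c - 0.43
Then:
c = -0.07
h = 1.20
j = 0.18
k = -2.04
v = 0.11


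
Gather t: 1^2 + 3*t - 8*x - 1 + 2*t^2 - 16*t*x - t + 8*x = 2*t^2 + t*(2 - 16*x)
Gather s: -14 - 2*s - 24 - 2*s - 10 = -4*s - 48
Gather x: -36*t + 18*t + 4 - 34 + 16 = -18*t - 14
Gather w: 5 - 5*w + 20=25 - 5*w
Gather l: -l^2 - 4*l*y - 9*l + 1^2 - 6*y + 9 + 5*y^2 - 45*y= -l^2 + l*(-4*y - 9) + 5*y^2 - 51*y + 10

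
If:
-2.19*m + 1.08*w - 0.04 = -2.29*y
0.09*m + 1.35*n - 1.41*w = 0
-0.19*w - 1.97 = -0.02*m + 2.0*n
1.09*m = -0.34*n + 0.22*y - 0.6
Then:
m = -0.22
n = -0.90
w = -0.88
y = 0.22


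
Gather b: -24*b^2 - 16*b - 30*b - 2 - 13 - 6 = -24*b^2 - 46*b - 21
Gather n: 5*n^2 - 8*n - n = 5*n^2 - 9*n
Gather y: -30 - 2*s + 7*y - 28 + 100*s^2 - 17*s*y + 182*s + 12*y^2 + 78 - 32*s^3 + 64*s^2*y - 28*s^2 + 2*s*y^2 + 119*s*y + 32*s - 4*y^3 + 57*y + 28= -32*s^3 + 72*s^2 + 212*s - 4*y^3 + y^2*(2*s + 12) + y*(64*s^2 + 102*s + 64) + 48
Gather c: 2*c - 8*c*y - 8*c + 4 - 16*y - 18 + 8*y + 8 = c*(-8*y - 6) - 8*y - 6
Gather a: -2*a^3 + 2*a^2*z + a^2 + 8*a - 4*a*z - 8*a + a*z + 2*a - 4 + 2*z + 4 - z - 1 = -2*a^3 + a^2*(2*z + 1) + a*(2 - 3*z) + z - 1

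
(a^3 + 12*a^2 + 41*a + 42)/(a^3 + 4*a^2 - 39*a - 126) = (a + 2)/(a - 6)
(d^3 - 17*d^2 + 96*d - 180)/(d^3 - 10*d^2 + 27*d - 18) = (d^2 - 11*d + 30)/(d^2 - 4*d + 3)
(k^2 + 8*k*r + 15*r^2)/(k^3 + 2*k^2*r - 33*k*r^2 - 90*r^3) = 1/(k - 6*r)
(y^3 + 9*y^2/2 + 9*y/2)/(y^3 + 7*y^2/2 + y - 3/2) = y*(2*y + 3)/(2*y^2 + y - 1)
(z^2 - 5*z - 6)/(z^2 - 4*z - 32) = (-z^2 + 5*z + 6)/(-z^2 + 4*z + 32)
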